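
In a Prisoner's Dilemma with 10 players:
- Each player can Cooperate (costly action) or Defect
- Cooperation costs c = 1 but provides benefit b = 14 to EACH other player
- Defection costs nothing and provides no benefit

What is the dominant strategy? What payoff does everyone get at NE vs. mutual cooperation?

Dominant: Defect; NE payoff = 0; Coop payoff = 125

Work:
Defect dominates (saves cost c = 1, benefit to others is external)
NE: All defect → everyone gets 0
If all cooperate: each receives (9)×14 - 1 = 125
Social dilemma: 125 > 0 but NE gives 0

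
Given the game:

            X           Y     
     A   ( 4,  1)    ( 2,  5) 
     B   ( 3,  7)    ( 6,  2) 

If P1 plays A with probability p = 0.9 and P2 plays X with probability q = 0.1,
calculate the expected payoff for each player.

E[P1] = 2.55, E[P2] = 4.39

Work:
E[P1] = p·q·π₁(A,X) + p·(1-q)·π₁(A,Y) + (1-p)·q·π₁(B,X) + (1-p)·(1-q)·π₁(B,Y)
= 0.9·0.1·4 + 0.9·0.9·2 + 0.1·0.1·3 + 0.1·0.9·6
= 2.55

E[P2] = 4.39 (similar calculation)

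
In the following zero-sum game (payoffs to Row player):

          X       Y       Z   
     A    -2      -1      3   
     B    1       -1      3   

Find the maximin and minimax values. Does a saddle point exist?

Maximin = -1, Minimax = -1, Saddle: True

Work:
Row minimums: [-2, -1] → maximin = -1
Column maximums: [1, -1, 3] → minimax = -1
Saddle point exists! Game value = -1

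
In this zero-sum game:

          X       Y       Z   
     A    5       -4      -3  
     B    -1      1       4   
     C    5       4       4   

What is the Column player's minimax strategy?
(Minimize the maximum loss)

Column should play Y or Z (all achieve the minimum), value = 4

Work:
Column player minimizes Row's maximum payoff:
Column X: max payoff to Row = 5
Column Y: max payoff to Row = 4
Column Z: max payoff to Row = 4
Minimum is 4, achieved by columns Y, Z (tied).
Each of Y or Z is a minimax strategy.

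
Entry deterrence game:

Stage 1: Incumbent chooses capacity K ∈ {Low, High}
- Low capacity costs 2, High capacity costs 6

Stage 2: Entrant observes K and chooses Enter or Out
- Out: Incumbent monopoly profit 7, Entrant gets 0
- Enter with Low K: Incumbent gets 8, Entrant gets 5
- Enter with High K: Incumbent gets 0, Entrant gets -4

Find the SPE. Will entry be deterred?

SPE: (Low, Enter|Low, Out|High); Entry not deterred. Incumbent net profit = 6, Entrant gets 5

Work:
After Low K: Entrant enters (5 > 0)
After High K: Entrant stays out (-4 < 0)
Incumbent: Low → 8−2=6, High → 7−6=1
Incumbent chooses Low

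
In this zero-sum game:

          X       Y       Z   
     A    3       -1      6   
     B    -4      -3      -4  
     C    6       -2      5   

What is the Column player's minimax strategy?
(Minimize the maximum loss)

Column should play Y, value = -1

Work:
Column player minimizes Row's maximum payoff:
Column X: max payoff to Row = 6
Column Y: max payoff to Row = -1
Column Z: max payoff to Row = 6
Minimum is -1, achieved by column Y.
Minimax strategy: Y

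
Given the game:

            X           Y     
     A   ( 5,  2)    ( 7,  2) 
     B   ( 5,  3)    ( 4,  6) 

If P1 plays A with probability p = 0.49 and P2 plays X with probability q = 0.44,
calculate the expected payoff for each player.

E[P1] = 5.2632, E[P2] = 3.3668

Work:
E[P1] = p·q·π₁(A,X) + p·(1-q)·π₁(A,Y) + (1-p)·q·π₁(B,X) + (1-p)·(1-q)·π₁(B,Y)
= 0.49·0.44·5 + 0.49·0.56·7 + 0.51·0.44·5 + 0.51·0.56·4
= 5.2632

E[P2] = 3.3668 (similar calculation)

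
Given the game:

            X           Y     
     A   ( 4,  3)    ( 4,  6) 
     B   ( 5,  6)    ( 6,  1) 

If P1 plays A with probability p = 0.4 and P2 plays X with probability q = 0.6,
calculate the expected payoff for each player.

E[P1] = 4.84, E[P2] = 4.08

Work:
E[P1] = p·q·π₁(A,X) + p·(1-q)·π₁(A,Y) + (1-p)·q·π₁(B,X) + (1-p)·(1-q)·π₁(B,Y)
= 0.4·0.6·4 + 0.4·0.4·4 + 0.6·0.6·5 + 0.6·0.4·6
= 4.84

E[P2] = 4.08 (similar calculation)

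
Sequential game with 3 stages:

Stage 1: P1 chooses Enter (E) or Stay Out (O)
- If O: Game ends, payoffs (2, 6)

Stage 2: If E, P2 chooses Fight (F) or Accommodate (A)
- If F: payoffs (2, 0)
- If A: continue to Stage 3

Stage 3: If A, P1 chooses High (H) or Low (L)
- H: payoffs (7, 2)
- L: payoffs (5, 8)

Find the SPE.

SPE: (E, A, H); Outcome (7, 2)

Work:
Stage 3: P1 chooses H (7 vs 5)
Stage 2: P2: F->0, A->2 (anticipating H). Choose A
Stage 1: P1: O->2, E->7 (anticipating A, H). Choose E
SPE path: E -> A -> H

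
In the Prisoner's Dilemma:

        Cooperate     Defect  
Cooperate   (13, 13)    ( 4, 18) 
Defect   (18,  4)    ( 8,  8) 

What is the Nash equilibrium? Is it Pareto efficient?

(Defect, Defect) is NE; not Pareto efficient

Work:
Defect dominates Cooperate for both players:
If P2 cooperates: Defect (18) > Cooperate (13)
If P2 defects: Defect (8) > Cooperate (4)
NE: (Defect, Defect) with payoff (8, 8)
But (Cooperate, Cooperate) = (13, 13) Pareto dominates (8, 8)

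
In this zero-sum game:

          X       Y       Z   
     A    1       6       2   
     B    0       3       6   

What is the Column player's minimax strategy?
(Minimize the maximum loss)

Column should play X, value = 1

Work:
Column player minimizes Row's maximum payoff:
Column X: max payoff to Row = 1
Column Y: max payoff to Row = 6
Column Z: max payoff to Row = 6
Minimum is 1, achieved by column X.
Minimax strategy: X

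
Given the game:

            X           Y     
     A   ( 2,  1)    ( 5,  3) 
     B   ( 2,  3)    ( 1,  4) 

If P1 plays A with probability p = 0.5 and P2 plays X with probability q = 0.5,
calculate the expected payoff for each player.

E[P1] = 2.5, E[P2] = 2.75

Work:
E[P1] = p·q·π₁(A,X) + p·(1-q)·π₁(A,Y) + (1-p)·q·π₁(B,X) + (1-p)·(1-q)·π₁(B,Y)
= 0.5·0.5·2 + 0.5·0.5·5 + 0.5·0.5·2 + 0.5·0.5·1
= 2.5

E[P2] = 2.75 (similar calculation)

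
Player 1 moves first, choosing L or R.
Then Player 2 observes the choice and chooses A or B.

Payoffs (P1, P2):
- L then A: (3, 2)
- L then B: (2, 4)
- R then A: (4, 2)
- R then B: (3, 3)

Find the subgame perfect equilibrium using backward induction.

P1 plays R, P2 plays B after L and B after R; Payoff (3, 3)

Work:
Backward induction:
After L: P2 chooses B → P1 gets 2
After R: P2 chooses B → P1 gets 3
P1 chooses R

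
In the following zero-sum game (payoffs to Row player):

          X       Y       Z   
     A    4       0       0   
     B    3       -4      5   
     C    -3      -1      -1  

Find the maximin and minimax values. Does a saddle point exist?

Maximin = 0, Minimax = 0, Saddle: True

Work:
Row minimums: [0, -4, -3] → maximin = 0
Column maximums: [4, 0, 5] → minimax = 0
Saddle point exists! Game value = 0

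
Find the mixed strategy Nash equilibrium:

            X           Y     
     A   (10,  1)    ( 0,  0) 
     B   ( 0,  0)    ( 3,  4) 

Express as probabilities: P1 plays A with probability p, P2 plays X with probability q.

p = 0.8, q = 0.2308

Work:
Find probabilities that make opponent indifferent:
P2 chooses q to make P1 indifferent between A and B
P1 chooses p to make P2 indifferent between X and Y
Mixed NE: P1 plays (A: 0.8, B: 0.2), P2 plays (X: 0.2308, Y: 0.7692)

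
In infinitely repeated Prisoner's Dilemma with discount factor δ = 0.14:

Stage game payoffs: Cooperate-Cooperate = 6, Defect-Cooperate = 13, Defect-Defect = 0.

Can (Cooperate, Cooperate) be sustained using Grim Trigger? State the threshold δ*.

δ* = 0.5385; since δ = 0.14 < 0.5385, cooperation cannot be sustained

Work:
For Grim Trigger:
Cooperate forever: 6/(1-δ)
Defect then punished: 13 + 0·δ/(1-δ)
Need: 6/(1-δ) ≥ 13 + 0·δ/(1-δ)
Solving: δ ≥ (T-R)/(T-P) = (13-6)/(13-0) = 0.5385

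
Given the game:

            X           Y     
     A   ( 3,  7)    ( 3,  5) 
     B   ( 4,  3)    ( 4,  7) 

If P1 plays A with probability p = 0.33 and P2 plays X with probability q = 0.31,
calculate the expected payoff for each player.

E[P1] = 3.67, E[P2] = 5.7138

Work:
E[P1] = p·q·π₁(A,X) + p·(1-q)·π₁(A,Y) + (1-p)·q·π₁(B,X) + (1-p)·(1-q)·π₁(B,Y)
= 0.33·0.31·3 + 0.33·0.69·3 + 0.67·0.31·4 + 0.67·0.69·4
= 3.67

E[P2] = 5.7138 (similar calculation)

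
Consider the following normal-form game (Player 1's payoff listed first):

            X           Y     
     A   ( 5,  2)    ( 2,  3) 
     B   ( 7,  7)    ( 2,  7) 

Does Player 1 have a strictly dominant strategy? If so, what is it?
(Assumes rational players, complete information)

No strictly dominant strategy exists for Player 1

Work:
A strategy strictly dominates another if it gives a strictly higher payoff against every opponent action. Compare each pair of P1's strategies column-by-column:
  A vs B: [5 vs 7, 2 vs 2] → A does not strictly dominate B (column X: 5 ≤ 7)
  B vs A: [7 vs 5, 2 vs 2] → B does not strictly dominate A (column Y: 2 ≤ 2)
No single strategy strictly dominates all others → no strictly dominant strategy.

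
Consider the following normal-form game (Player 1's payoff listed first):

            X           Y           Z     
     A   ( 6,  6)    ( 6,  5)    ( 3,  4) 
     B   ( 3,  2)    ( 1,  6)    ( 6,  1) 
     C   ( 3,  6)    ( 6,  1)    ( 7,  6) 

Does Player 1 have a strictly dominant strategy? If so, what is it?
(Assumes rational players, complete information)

No strictly dominant strategy exists for Player 1

Work:
A strategy strictly dominates another if it gives a strictly higher payoff against every opponent action. Compare each pair of P1's strategies column-by-column:
  A vs B: [6 vs 3, 6 vs 1, 3 vs 6] → A does not strictly dominate B (column Z: 3 ≤ 6)
  A vs C: [6 vs 3, 6 vs 6, 3 vs 7] → A does not strictly dominate C (column Y: 6 ≤ 6)
  B vs A: [3 vs 6, 1 vs 6, 6 vs 3] → B does not strictly dominate A (column X: 3 ≤ 6)
  B vs C: [3 vs 3, 1 vs 6, 6 vs 7] → B does not strictly dominate C (column X: 3 ≤ 3)
  C vs A: [3 vs 6, 6 vs 6, 7 vs 3] → C does not strictly dominate A (column X: 3 ≤ 6)
  C vs B: [3 vs 3, 6 vs 1, 7 vs 6] → C does not strictly dominate B (column X: 3 ≤ 3)
No single strategy strictly dominates all others → no strictly dominant strategy.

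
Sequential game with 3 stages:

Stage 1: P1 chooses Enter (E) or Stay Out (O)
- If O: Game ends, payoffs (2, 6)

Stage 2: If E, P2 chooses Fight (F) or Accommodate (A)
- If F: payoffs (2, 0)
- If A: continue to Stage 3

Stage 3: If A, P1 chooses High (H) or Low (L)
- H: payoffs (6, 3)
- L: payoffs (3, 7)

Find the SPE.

SPE: (E, A, H); Outcome (6, 3)

Work:
Stage 3: P1 chooses H (6 vs 3)
Stage 2: P2: F->0, A->3 (anticipating H). Choose A
Stage 1: P1: O->2, E->6 (anticipating A, H). Choose E
SPE path: E -> A -> H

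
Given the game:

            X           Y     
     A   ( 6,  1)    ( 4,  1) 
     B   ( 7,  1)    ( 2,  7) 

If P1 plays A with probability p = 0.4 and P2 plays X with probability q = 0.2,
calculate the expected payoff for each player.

E[P1] = 3.56, E[P2] = 3.88

Work:
E[P1] = p·q·π₁(A,X) + p·(1-q)·π₁(A,Y) + (1-p)·q·π₁(B,X) + (1-p)·(1-q)·π₁(B,Y)
= 0.4·0.2·6 + 0.4·0.8·4 + 0.6·0.2·7 + 0.6·0.8·2
= 3.56

E[P2] = 3.88 (similar calculation)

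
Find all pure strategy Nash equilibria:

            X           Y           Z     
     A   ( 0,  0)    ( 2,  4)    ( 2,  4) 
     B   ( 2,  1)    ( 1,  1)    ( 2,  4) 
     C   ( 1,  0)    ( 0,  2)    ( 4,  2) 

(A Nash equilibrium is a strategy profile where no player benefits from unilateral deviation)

Nash equilibrium: (A, Y), (C, Z)

Work:
Best responses:
  P1 vs X: payoffs [0, 2, 1] → best response B (payoff 2)
  P1 vs Y: payoffs [2, 1, 0] → best response A (payoff 2)
  P1 vs Z: payoffs [2, 2, 4] → best response C (payoff 4)
  P2 vs A: payoffs [0, 4, 4] → best response Y/Z (payoff 4)
  P2 vs B: payoffs [1, 1, 4] → best response Z (payoff 4)
  P2 vs C: payoffs [0, 2, 2] → best response Y/Z (payoff 2)
Mutual best responses: (A,Y), (C,Z) → Nash equilibria.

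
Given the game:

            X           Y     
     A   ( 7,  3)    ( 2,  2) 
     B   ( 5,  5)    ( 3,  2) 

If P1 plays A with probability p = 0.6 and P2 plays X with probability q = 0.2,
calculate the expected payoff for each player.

E[P1] = 3.16, E[P2] = 2.36

Work:
E[P1] = p·q·π₁(A,X) + p·(1-q)·π₁(A,Y) + (1-p)·q·π₁(B,X) + (1-p)·(1-q)·π₁(B,Y)
= 0.6·0.2·7 + 0.6·0.8·2 + 0.4·0.2·5 + 0.4·0.8·3
= 3.16

E[P2] = 2.36 (similar calculation)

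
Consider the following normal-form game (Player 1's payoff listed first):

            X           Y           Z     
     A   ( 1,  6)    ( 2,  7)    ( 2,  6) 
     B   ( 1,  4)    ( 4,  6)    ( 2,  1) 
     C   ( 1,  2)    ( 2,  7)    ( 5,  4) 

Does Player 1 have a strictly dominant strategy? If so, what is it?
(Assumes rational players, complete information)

No strictly dominant strategy exists for Player 1

Work:
A strategy strictly dominates another if it gives a strictly higher payoff against every opponent action. Compare each pair of P1's strategies column-by-column:
  A vs B: [1 vs 1, 2 vs 4, 2 vs 2] → A does not strictly dominate B (column X: 1 ≤ 1)
  A vs C: [1 vs 1, 2 vs 2, 2 vs 5] → A does not strictly dominate C (column X: 1 ≤ 1)
  B vs A: [1 vs 1, 4 vs 2, 2 vs 2] → B does not strictly dominate A (column X: 1 ≤ 1)
  B vs C: [1 vs 1, 4 vs 2, 2 vs 5] → B does not strictly dominate C (column X: 1 ≤ 1)
  C vs A: [1 vs 1, 2 vs 2, 5 vs 2] → C does not strictly dominate A (column X: 1 ≤ 1)
  C vs B: [1 vs 1, 2 vs 4, 5 vs 2] → C does not strictly dominate B (column X: 1 ≤ 1)
No single strategy strictly dominates all others → no strictly dominant strategy.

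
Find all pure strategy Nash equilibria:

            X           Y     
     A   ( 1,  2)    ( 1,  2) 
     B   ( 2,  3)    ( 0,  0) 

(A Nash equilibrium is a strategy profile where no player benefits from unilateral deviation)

Nash equilibrium: (A, Y), (B, X)

Work:
Best responses:
  P1 vs X: payoffs [1, 2] → best response B (payoff 2)
  P1 vs Y: payoffs [1, 0] → best response A (payoff 1)
  P2 vs A: payoffs [2, 2] → best response X/Y (payoff 2)
  P2 vs B: payoffs [3, 0] → best response X (payoff 3)
Mutual best responses: (A,Y), (B,X) → Nash equilibria.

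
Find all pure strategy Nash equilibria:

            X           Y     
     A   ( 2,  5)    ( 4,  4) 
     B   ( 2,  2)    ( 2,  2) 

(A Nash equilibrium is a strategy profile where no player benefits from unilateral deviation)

Nash equilibrium: (A, X), (B, X)

Work:
Best responses:
  P1 vs X: payoffs [2, 2] → best response A/B (payoff 2)
  P1 vs Y: payoffs [4, 2] → best response A (payoff 4)
  P2 vs A: payoffs [5, 4] → best response X (payoff 5)
  P2 vs B: payoffs [2, 2] → best response X/Y (payoff 2)
Mutual best responses: (A,X), (B,X) → Nash equilibria.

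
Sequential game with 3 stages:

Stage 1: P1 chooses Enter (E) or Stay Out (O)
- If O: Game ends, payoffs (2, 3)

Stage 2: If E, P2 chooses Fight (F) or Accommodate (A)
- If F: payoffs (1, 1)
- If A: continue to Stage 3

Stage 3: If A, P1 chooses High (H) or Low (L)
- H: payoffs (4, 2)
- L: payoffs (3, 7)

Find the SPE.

SPE: (E, A, H); Outcome (4, 2)

Work:
Stage 3: P1 chooses H (4 vs 3)
Stage 2: P2: F->1, A->2 (anticipating H). Choose A
Stage 1: P1: O->2, E->4 (anticipating A, H). Choose E
SPE path: E -> A -> H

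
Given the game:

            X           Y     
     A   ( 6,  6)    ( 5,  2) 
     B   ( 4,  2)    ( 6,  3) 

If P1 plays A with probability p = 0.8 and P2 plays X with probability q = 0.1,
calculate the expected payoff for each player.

E[P1] = 5.24, E[P2] = 2.5

Work:
E[P1] = p·q·π₁(A,X) + p·(1-q)·π₁(A,Y) + (1-p)·q·π₁(B,X) + (1-p)·(1-q)·π₁(B,Y)
= 0.8·0.1·6 + 0.8·0.9·5 + 0.2·0.1·4 + 0.2·0.9·6
= 5.24

E[P2] = 2.5 (similar calculation)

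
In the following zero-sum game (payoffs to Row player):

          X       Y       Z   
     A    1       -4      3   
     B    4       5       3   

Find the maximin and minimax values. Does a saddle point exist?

Maximin = 3, Minimax = 3, Saddle: True

Work:
Row minimums: [-4, 3] → maximin = 3
Column maximums: [4, 5, 3] → minimax = 3
Saddle point exists! Game value = 3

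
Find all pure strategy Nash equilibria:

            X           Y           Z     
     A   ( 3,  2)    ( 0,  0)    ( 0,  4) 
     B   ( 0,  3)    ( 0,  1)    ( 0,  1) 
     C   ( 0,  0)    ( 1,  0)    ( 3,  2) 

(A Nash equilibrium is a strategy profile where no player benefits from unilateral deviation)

Nash equilibrium: (C, Z)

Work:
Best responses:
  P1 vs X: payoffs [3, 0, 0] → best response A (payoff 3)
  P1 vs Y: payoffs [0, 0, 1] → best response C (payoff 1)
  P1 vs Z: payoffs [0, 0, 3] → best response C (payoff 3)
  P2 vs A: payoffs [2, 0, 4] → best response Z (payoff 4)
  P2 vs B: payoffs [3, 1, 1] → best response X (payoff 3)
  P2 vs C: payoffs [0, 0, 2] → best response Z (payoff 2)
Mutual best responses: (C,Z) → Nash equilibria.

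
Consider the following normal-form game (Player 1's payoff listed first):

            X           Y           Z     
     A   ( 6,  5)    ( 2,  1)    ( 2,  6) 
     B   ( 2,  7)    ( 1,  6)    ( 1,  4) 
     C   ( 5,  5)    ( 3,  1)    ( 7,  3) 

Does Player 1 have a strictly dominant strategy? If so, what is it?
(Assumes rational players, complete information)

No strictly dominant strategy exists for Player 1

Work:
A strategy strictly dominates another if it gives a strictly higher payoff against every opponent action. Compare each pair of P1's strategies column-by-column:
  A vs B: [6 vs 2, 2 vs 1, 2 vs 1] → A strictly dominates B
  A vs C: [6 vs 5, 2 vs 3, 2 vs 7] → A does not strictly dominate C (column Y: 2 ≤ 3)
  B vs A: [2 vs 6, 1 vs 2, 1 vs 2] → B does not strictly dominate A (column X: 2 ≤ 6)
  B vs C: [2 vs 5, 1 vs 3, 1 vs 7] → B does not strictly dominate C (column X: 2 ≤ 5)
  C vs A: [5 vs 6, 3 vs 2, 7 vs 2] → C does not strictly dominate A (column X: 5 ≤ 6)
  C vs B: [5 vs 2, 3 vs 1, 7 vs 1] → C strictly dominates B
No single strategy strictly dominates all others → no strictly dominant strategy.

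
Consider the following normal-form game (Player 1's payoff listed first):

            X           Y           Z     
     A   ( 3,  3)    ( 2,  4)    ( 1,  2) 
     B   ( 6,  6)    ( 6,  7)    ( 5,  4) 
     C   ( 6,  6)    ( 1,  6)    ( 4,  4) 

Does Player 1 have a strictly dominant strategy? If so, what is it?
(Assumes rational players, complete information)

No strictly dominant strategy exists for Player 1

Work:
A strategy strictly dominates another if it gives a strictly higher payoff against every opponent action. Compare each pair of P1's strategies column-by-column:
  A vs B: [3 vs 6, 2 vs 6, 1 vs 5] → A does not strictly dominate B (column X: 3 ≤ 6)
  A vs C: [3 vs 6, 2 vs 1, 1 vs 4] → A does not strictly dominate C (column X: 3 ≤ 6)
  B vs A: [6 vs 3, 6 vs 2, 5 vs 1] → B strictly dominates A
  B vs C: [6 vs 6, 6 vs 1, 5 vs 4] → B does not strictly dominate C (column X: 6 ≤ 6)
  C vs A: [6 vs 3, 1 vs 2, 4 vs 1] → C does not strictly dominate A (column Y: 1 ≤ 2)
  C vs B: [6 vs 6, 1 vs 6, 4 vs 5] → C does not strictly dominate B (column X: 6 ≤ 6)
No single strategy strictly dominates all others → no strictly dominant strategy.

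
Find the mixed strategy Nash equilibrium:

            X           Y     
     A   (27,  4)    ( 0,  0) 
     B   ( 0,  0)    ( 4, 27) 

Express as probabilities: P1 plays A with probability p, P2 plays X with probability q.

p = 0.871, q = 0.129

Work:
Find probabilities that make opponent indifferent:
P2 chooses q to make P1 indifferent between A and B
P1 chooses p to make P2 indifferent between X and Y
Mixed NE: P1 plays (A: 0.871, B: 0.129), P2 plays (X: 0.129, Y: 0.871)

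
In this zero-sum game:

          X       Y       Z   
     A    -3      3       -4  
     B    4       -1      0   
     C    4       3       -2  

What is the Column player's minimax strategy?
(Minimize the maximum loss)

Column should play Z, value = 0

Work:
Column player minimizes Row's maximum payoff:
Column X: max payoff to Row = 4
Column Y: max payoff to Row = 3
Column Z: max payoff to Row = 0
Minimum is 0, achieved by column Z.
Minimax strategy: Z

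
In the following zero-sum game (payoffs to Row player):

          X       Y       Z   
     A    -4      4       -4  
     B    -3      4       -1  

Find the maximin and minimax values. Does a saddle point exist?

Maximin = -3, Minimax = -3, Saddle: True

Work:
Row minimums: [-4, -3] → maximin = -3
Column maximums: [-3, 4, -1] → minimax = -3
Saddle point exists! Game value = -3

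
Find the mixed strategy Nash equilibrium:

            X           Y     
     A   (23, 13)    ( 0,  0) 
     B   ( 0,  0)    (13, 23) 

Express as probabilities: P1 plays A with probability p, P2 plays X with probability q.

p = 0.6389, q = 0.3611

Work:
Find probabilities that make opponent indifferent:
P2 chooses q to make P1 indifferent between A and B
P1 chooses p to make P2 indifferent between X and Y
Mixed NE: P1 plays (A: 0.6389, B: 0.3611), P2 plays (X: 0.3611, Y: 0.6389)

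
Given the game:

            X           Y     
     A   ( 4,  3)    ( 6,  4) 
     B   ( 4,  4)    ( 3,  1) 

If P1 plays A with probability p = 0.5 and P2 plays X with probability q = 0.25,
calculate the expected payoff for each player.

E[P1] = 4.375, E[P2] = 2.75

Work:
E[P1] = p·q·π₁(A,X) + p·(1-q)·π₁(A,Y) + (1-p)·q·π₁(B,X) + (1-p)·(1-q)·π₁(B,Y)
= 0.5·0.25·4 + 0.5·0.75·6 + 0.5·0.25·4 + 0.5·0.75·3
= 4.375

E[P2] = 2.75 (similar calculation)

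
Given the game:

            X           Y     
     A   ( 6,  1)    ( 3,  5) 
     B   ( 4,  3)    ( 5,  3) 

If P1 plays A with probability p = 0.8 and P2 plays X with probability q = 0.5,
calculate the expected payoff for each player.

E[P1] = 4.5, E[P2] = 3.0

Work:
E[P1] = p·q·π₁(A,X) + p·(1-q)·π₁(A,Y) + (1-p)·q·π₁(B,X) + (1-p)·(1-q)·π₁(B,Y)
= 0.8·0.5·6 + 0.8·0.5·3 + 0.2·0.5·4 + 0.2·0.5·5
= 4.5

E[P2] = 3.0 (similar calculation)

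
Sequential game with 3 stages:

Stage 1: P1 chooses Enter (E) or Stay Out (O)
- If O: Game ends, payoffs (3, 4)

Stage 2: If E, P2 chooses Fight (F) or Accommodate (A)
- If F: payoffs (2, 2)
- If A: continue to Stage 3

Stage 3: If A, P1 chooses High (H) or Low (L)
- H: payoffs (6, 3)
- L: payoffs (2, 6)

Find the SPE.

SPE: (E, A, H); Outcome (6, 3)

Work:
Stage 3: P1 chooses H (6 vs 2)
Stage 2: P2: F->2, A->3 (anticipating H). Choose A
Stage 1: P1: O->3, E->6 (anticipating A, H). Choose E
SPE path: E -> A -> H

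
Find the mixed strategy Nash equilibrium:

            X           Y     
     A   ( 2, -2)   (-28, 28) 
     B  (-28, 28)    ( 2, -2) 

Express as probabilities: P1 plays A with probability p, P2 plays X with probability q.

p = 0.5, q = 0.5

Work:
Find probabilities that make opponent indifferent:
P2 chooses q to make P1 indifferent between A and B
P1 chooses p to make P2 indifferent between X and Y
Mixed NE: P1 plays (A: 0.5, B: 0.5), P2 plays (X: 0.5, Y: 0.5)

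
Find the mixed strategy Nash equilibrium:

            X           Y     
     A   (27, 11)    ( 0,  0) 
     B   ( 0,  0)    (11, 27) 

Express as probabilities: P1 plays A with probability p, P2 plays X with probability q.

p = 0.7105, q = 0.2895

Work:
Find probabilities that make opponent indifferent:
P2 chooses q to make P1 indifferent between A and B
P1 chooses p to make P2 indifferent between X and Y
Mixed NE: P1 plays (A: 0.7105, B: 0.2895), P2 plays (X: 0.2895, Y: 0.7105)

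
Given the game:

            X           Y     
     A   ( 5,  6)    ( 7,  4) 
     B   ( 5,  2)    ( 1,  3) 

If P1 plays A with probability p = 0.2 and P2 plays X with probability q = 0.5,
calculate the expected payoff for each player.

E[P1] = 3.6, E[P2] = 3.0

Work:
E[P1] = p·q·π₁(A,X) + p·(1-q)·π₁(A,Y) + (1-p)·q·π₁(B,X) + (1-p)·(1-q)·π₁(B,Y)
= 0.2·0.5·5 + 0.2·0.5·7 + 0.8·0.5·5 + 0.8·0.5·1
= 3.6

E[P2] = 3.0 (similar calculation)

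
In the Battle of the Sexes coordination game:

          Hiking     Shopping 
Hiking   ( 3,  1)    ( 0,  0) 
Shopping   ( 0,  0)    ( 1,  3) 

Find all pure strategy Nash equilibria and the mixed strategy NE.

Pure NE: (Hiking, Hiking) and (Shopping, Shopping); Mixed NE: p = 0.75, q = 0.25

Work:
Check pure NE:
(Hiking, Hiking): (3, 1) - no unilateral deviation beneficial
(Shopping, Shopping): (1, 3) - no unilateral deviation beneficial
Mixed NE: P1 plays Hiking with p = 0.75, P2 plays Hiking with q = 0.25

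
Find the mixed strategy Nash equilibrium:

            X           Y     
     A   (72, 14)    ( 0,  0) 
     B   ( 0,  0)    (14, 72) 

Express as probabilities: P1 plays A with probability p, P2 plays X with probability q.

p = 0.8372, q = 0.1628

Work:
Find probabilities that make opponent indifferent:
P2 chooses q to make P1 indifferent between A and B
P1 chooses p to make P2 indifferent between X and Y
Mixed NE: P1 plays (A: 0.8372, B: 0.1628), P2 plays (X: 0.1628, Y: 0.8372)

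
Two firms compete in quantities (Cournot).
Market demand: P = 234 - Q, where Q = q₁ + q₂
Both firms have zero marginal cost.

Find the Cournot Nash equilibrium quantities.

q₁* = q₂* = 78.0; P* = 78.0

Work:
Profit: π_i = P·q_i = (a - q_i - q_j)·q_i
FOC: ∂π_i/∂q_i = a - 2q_i - q_j = 0
Reaction function: q_i = (234 - q_j)/2
Symmetry: q* = 234/3 = 78.0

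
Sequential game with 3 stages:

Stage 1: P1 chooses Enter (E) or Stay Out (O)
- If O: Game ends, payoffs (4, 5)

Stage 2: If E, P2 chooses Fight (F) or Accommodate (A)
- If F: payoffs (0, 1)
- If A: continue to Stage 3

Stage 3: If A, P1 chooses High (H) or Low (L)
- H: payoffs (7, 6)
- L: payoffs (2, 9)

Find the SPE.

SPE: (E, A, H); Outcome (7, 6)

Work:
Stage 3: P1 chooses H (7 vs 2)
Stage 2: P2: F->1, A->6 (anticipating H). Choose A
Stage 1: P1: O->4, E->7 (anticipating A, H). Choose E
SPE path: E -> A -> H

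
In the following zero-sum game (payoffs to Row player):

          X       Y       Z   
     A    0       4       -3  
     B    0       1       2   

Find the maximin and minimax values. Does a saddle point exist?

Maximin = 0, Minimax = 0, Saddle: True

Work:
Row minimums: [-3, 0] → maximin = 0
Column maximums: [0, 4, 2] → minimax = 0
Saddle point exists! Game value = 0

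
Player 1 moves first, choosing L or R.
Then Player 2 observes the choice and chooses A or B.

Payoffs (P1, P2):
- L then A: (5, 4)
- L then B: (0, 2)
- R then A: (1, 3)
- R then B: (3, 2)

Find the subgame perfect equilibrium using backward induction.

P1 plays L, P2 plays A after L and A after R; Payoff (5, 4)

Work:
Backward induction:
After L: P2 chooses A → P1 gets 5
After R: P2 chooses A → P1 gets 1
P1 chooses L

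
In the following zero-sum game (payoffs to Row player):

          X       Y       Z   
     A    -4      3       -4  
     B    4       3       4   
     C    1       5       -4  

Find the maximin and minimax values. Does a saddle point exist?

Maximin = 3, Minimax = 4, Saddle: False

Work:
Row minimums: [-4, 3, -4] → maximin = 3
Column maximums: [4, 5, 4] → minimax = 4
No saddle point (maximin ≠ minimax). Mixed strategy needed.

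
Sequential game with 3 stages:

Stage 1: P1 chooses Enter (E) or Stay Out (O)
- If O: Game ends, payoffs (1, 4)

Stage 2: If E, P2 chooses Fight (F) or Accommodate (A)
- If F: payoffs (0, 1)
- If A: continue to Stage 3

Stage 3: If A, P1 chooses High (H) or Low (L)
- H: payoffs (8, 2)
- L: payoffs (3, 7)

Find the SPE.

SPE: (E, A, H); Outcome (8, 2)

Work:
Stage 3: P1 chooses H (8 vs 3)
Stage 2: P2: F->1, A->2 (anticipating H). Choose A
Stage 1: P1: O->1, E->8 (anticipating A, H). Choose E
SPE path: E -> A -> H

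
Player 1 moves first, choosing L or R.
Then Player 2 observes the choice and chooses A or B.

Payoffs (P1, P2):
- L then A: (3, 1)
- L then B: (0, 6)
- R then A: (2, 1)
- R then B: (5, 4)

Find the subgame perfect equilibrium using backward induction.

P1 plays R, P2 plays B after L and B after R; Payoff (5, 4)

Work:
Backward induction:
After L: P2 chooses B → P1 gets 0
After R: P2 chooses B → P1 gets 5
P1 chooses R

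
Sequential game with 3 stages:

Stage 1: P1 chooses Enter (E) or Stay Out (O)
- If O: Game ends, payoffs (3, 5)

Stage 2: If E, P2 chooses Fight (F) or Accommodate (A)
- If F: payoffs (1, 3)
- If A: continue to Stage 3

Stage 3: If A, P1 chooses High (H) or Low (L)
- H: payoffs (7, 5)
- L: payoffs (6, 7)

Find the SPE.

SPE: (E, A, H); Outcome (7, 5)

Work:
Stage 3: P1 chooses H (7 vs 6)
Stage 2: P2: F->3, A->5 (anticipating H). Choose A
Stage 1: P1: O->3, E->7 (anticipating A, H). Choose E
SPE path: E -> A -> H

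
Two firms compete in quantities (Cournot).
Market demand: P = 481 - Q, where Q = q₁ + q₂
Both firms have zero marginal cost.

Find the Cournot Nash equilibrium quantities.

q₁* = q₂* = 160.33; P* = 160.33

Work:
Profit: π_i = P·q_i = (a - q_i - q_j)·q_i
FOC: ∂π_i/∂q_i = a - 2q_i - q_j = 0
Reaction function: q_i = (481 - q_j)/2
Symmetry: q* = 481/3 = 160.33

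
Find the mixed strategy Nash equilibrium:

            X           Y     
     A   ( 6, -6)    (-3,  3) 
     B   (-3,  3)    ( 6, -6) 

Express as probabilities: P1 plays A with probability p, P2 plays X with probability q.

p = 0.5, q = 0.5

Work:
Find probabilities that make opponent indifferent:
P2 chooses q to make P1 indifferent between A and B
P1 chooses p to make P2 indifferent between X and Y
Mixed NE: P1 plays (A: 0.5, B: 0.5), P2 plays (X: 0.5, Y: 0.5)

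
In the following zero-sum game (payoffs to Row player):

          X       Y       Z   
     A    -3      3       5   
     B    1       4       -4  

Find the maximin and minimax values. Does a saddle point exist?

Maximin = -3, Minimax = 1, Saddle: False

Work:
Row minimums: [-3, -4] → maximin = -3
Column maximums: [1, 4, 5] → minimax = 1
No saddle point (maximin ≠ minimax). Mixed strategy needed.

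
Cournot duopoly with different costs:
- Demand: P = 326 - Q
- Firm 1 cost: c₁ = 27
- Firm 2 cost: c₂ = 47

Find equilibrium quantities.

q₁* = 106.33, q₂* = 86.33

Work:
Reaction: q₁ = (326 - 27 - q₂)/2
Reaction: q₂ = (326 - 47 - q₁)/2
Solve simultaneously:
q₁* = (326 - 2×27 + 47)/3 = 106.33
q₂* = (326 - 2×47 + 27)/3 = 86.33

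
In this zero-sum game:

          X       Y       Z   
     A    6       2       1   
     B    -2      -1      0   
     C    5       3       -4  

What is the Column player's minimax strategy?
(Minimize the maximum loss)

Column should play Z, value = 1

Work:
Column player minimizes Row's maximum payoff:
Column X: max payoff to Row = 6
Column Y: max payoff to Row = 3
Column Z: max payoff to Row = 1
Minimum is 1, achieved by column Z.
Minimax strategy: Z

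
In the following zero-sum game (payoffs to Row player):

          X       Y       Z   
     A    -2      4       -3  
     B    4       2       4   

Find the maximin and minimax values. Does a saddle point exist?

Maximin = 2, Minimax = 4, Saddle: False

Work:
Row minimums: [-3, 2] → maximin = 2
Column maximums: [4, 4, 4] → minimax = 4
No saddle point (maximin ≠ minimax). Mixed strategy needed.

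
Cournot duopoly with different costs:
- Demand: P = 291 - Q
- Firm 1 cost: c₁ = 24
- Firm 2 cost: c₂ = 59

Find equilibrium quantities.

q₁* = 100.67, q₂* = 65.67

Work:
Reaction: q₁ = (291 - 24 - q₂)/2
Reaction: q₂ = (291 - 59 - q₁)/2
Solve simultaneously:
q₁* = (291 - 2×24 + 59)/3 = 100.67
q₂* = (291 - 2×59 + 24)/3 = 65.67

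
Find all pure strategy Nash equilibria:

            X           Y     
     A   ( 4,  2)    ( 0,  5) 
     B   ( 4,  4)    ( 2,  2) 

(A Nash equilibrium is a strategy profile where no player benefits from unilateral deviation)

Nash equilibrium: (B, X)

Work:
Best responses:
  P1 vs X: payoffs [4, 4] → best response A/B (payoff 4)
  P1 vs Y: payoffs [0, 2] → best response B (payoff 2)
  P2 vs A: payoffs [2, 5] → best response Y (payoff 5)
  P2 vs B: payoffs [4, 2] → best response X (payoff 4)
Mutual best responses: (B,X) → Nash equilibria.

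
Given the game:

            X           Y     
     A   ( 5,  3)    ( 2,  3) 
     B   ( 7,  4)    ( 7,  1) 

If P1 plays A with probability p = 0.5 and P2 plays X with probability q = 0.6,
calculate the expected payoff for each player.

E[P1] = 5.4, E[P2] = 2.9

Work:
E[P1] = p·q·π₁(A,X) + p·(1-q)·π₁(A,Y) + (1-p)·q·π₁(B,X) + (1-p)·(1-q)·π₁(B,Y)
= 0.5·0.6·5 + 0.5·0.4·2 + 0.5·0.6·7 + 0.5·0.4·7
= 5.4

E[P2] = 2.9 (similar calculation)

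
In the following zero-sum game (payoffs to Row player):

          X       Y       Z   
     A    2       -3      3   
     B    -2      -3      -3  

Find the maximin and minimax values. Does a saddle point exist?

Maximin = -3, Minimax = -3, Saddle: True

Work:
Row minimums: [-3, -3] → maximin = -3
Column maximums: [2, -3, 3] → minimax = -3
Saddle point exists! Game value = -3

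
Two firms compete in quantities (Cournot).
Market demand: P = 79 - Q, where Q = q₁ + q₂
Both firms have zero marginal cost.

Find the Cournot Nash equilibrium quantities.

q₁* = q₂* = 26.33; P* = 26.33

Work:
Profit: π_i = P·q_i = (a - q_i - q_j)·q_i
FOC: ∂π_i/∂q_i = a - 2q_i - q_j = 0
Reaction function: q_i = (79 - q_j)/2
Symmetry: q* = 79/3 = 26.33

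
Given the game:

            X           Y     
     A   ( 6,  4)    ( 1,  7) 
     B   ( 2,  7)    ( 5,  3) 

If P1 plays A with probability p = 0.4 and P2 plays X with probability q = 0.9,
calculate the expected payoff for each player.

E[P1] = 3.58, E[P2] = 5.68

Work:
E[P1] = p·q·π₁(A,X) + p·(1-q)·π₁(A,Y) + (1-p)·q·π₁(B,X) + (1-p)·(1-q)·π₁(B,Y)
= 0.4·0.9·6 + 0.4·0.1·1 + 0.6·0.9·2 + 0.6·0.1·5
= 3.58

E[P2] = 5.68 (similar calculation)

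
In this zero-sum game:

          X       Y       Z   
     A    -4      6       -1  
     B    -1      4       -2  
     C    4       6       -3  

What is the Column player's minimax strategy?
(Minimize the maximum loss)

Column should play Z, value = -1

Work:
Column player minimizes Row's maximum payoff:
Column X: max payoff to Row = 4
Column Y: max payoff to Row = 6
Column Z: max payoff to Row = -1
Minimum is -1, achieved by column Z.
Minimax strategy: Z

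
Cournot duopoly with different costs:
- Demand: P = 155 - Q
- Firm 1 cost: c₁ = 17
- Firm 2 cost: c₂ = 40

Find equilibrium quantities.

q₁* = 53.67, q₂* = 30.67

Work:
Reaction: q₁ = (155 - 17 - q₂)/2
Reaction: q₂ = (155 - 40 - q₁)/2
Solve simultaneously:
q₁* = (155 - 2×17 + 40)/3 = 53.67
q₂* = (155 - 2×40 + 17)/3 = 30.67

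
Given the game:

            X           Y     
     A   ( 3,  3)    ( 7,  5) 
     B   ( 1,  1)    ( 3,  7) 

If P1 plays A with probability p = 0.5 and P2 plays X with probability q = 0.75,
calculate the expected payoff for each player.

E[P1] = 2.75, E[P2] = 3.0

Work:
E[P1] = p·q·π₁(A,X) + p·(1-q)·π₁(A,Y) + (1-p)·q·π₁(B,X) + (1-p)·(1-q)·π₁(B,Y)
= 0.5·0.75·3 + 0.5·0.25·7 + 0.5·0.75·1 + 0.5·0.25·3
= 2.75

E[P2] = 3.0 (similar calculation)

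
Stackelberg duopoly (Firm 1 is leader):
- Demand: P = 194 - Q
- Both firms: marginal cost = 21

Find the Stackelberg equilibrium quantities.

q₁* (leader) = 86.5, q₂* (follower) = 43.25

Work:
Follower's reaction: q₂ = (a - c - q₁)/2
Leader substitutes: π₁ = q₁·(a - q₁ - (a-c-q₁)/2 - c)
FOC: q₁* = (194 - 21)/2 = 86.50
Then: q₂* = (194 - 21 - 86.5)/2 = 43.25
Leader has first-mover advantage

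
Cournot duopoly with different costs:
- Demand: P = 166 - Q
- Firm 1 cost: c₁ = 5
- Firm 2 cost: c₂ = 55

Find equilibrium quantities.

q₁* = 70.33, q₂* = 20.33

Work:
Reaction: q₁ = (166 - 5 - q₂)/2
Reaction: q₂ = (166 - 55 - q₁)/2
Solve simultaneously:
q₁* = (166 - 2×5 + 55)/3 = 70.33
q₂* = (166 - 2×55 + 5)/3 = 20.33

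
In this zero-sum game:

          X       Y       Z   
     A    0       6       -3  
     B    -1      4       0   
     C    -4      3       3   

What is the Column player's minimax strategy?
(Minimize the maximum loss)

Column should play X, value = 0

Work:
Column player minimizes Row's maximum payoff:
Column X: max payoff to Row = 0
Column Y: max payoff to Row = 6
Column Z: max payoff to Row = 3
Minimum is 0, achieved by column X.
Minimax strategy: X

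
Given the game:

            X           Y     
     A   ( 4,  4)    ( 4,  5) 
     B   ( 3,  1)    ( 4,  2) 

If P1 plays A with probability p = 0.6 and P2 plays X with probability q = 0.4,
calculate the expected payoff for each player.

E[P1] = 3.84, E[P2] = 3.4

Work:
E[P1] = p·q·π₁(A,X) + p·(1-q)·π₁(A,Y) + (1-p)·q·π₁(B,X) + (1-p)·(1-q)·π₁(B,Y)
= 0.6·0.4·4 + 0.6·0.6·4 + 0.4·0.4·3 + 0.4·0.6·4
= 3.84

E[P2] = 3.4 (similar calculation)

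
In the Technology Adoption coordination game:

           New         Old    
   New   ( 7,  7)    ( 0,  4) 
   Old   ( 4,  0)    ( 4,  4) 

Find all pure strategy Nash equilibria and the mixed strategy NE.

Pure NE: (New, New) and (Old, Old); Mixed NE: p = 0.5714, q = 0.5714

Work:
Check pure NE:
(New, New): (7, 7) - no unilateral deviation beneficial
(Old, Old): (4, 4) - no unilateral deviation beneficial
Mixed NE: P1 plays New with p = 0.5714, P2 plays New with q = 0.5714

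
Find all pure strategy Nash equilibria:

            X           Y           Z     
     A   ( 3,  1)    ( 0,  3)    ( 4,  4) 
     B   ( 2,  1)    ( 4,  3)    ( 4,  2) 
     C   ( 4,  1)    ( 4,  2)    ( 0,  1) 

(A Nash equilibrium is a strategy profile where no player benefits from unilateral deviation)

Nash equilibrium: (A, Z), (B, Y), (C, Y)

Work:
Best responses:
  P1 vs X: payoffs [3, 2, 4] → best response C (payoff 4)
  P1 vs Y: payoffs [0, 4, 4] → best response B/C (payoff 4)
  P1 vs Z: payoffs [4, 4, 0] → best response A/B (payoff 4)
  P2 vs A: payoffs [1, 3, 4] → best response Z (payoff 4)
  P2 vs B: payoffs [1, 3, 2] → best response Y (payoff 3)
  P2 vs C: payoffs [1, 2, 1] → best response Y (payoff 2)
Mutual best responses: (A,Z), (B,Y), (C,Y) → Nash equilibria.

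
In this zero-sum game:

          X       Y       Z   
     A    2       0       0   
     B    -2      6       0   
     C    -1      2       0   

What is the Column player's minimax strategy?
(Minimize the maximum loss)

Column should play Z, value = 0

Work:
Column player minimizes Row's maximum payoff:
Column X: max payoff to Row = 2
Column Y: max payoff to Row = 6
Column Z: max payoff to Row = 0
Minimum is 0, achieved by column Z.
Minimax strategy: Z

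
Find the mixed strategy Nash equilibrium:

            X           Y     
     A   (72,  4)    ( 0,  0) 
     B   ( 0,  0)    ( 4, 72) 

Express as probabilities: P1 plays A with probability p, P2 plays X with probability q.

p = 0.9474, q = 0.0526

Work:
Find probabilities that make opponent indifferent:
P2 chooses q to make P1 indifferent between A and B
P1 chooses p to make P2 indifferent between X and Y
Mixed NE: P1 plays (A: 0.9474, B: 0.0526), P2 plays (X: 0.0526, Y: 0.9474)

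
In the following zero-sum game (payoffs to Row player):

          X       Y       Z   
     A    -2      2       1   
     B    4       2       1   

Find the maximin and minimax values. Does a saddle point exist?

Maximin = 1, Minimax = 1, Saddle: True

Work:
Row minimums: [-2, 1] → maximin = 1
Column maximums: [4, 2, 1] → minimax = 1
Saddle point exists! Game value = 1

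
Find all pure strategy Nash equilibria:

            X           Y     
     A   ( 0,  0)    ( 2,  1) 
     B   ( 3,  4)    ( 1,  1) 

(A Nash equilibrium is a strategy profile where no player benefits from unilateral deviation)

Nash equilibrium: (A, Y), (B, X)

Work:
Best responses:
  P1 vs X: payoffs [0, 3] → best response B (payoff 3)
  P1 vs Y: payoffs [2, 1] → best response A (payoff 2)
  P2 vs A: payoffs [0, 1] → best response Y (payoff 1)
  P2 vs B: payoffs [4, 1] → best response X (payoff 4)
Mutual best responses: (A,Y), (B,X) → Nash equilibria.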